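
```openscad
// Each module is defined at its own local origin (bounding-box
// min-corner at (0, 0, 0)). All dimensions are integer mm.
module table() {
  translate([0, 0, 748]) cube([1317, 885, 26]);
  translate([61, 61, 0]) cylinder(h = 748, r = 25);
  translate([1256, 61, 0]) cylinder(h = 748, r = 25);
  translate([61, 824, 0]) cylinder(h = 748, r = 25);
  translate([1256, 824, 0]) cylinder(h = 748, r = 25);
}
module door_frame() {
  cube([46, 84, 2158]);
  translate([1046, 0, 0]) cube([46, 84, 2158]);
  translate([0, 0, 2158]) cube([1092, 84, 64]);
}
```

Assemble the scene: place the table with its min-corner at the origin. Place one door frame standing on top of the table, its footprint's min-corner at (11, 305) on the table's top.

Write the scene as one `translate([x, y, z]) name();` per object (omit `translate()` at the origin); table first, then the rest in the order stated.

table();
translate([11, 305, 774]) door_frame();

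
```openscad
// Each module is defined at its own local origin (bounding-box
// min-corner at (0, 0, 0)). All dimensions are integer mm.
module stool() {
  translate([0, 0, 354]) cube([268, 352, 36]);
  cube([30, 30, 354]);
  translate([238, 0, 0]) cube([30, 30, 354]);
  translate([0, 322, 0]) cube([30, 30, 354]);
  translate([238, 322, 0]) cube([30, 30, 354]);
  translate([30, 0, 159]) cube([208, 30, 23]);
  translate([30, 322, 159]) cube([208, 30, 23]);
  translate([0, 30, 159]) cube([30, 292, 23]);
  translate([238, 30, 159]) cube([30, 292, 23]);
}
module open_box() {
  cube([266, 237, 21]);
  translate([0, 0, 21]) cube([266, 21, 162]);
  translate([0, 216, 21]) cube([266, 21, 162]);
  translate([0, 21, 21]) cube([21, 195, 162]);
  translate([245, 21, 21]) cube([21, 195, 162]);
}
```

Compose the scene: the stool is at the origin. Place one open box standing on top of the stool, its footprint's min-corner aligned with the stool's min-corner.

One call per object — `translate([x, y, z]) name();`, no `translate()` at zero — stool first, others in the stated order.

stool();
translate([0, 0, 390]) open_box();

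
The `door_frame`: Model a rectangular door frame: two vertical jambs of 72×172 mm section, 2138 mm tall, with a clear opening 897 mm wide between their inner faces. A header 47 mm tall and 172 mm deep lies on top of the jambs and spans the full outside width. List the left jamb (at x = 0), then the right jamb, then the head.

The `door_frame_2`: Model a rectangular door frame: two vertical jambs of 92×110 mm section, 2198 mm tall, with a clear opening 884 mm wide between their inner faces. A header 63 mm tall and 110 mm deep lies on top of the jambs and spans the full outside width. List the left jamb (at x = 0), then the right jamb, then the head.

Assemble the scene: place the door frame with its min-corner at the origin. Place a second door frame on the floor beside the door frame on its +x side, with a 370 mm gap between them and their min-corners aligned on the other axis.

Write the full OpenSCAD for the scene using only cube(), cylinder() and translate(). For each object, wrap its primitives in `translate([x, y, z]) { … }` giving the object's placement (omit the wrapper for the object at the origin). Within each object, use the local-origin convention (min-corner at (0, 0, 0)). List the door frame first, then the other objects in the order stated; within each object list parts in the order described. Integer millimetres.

cube([72, 172, 2138]);
translate([969, 0, 0]) cube([72, 172, 2138]);
translate([0, 0, 2138]) cube([1041, 172, 47]);
translate([1411, 0, 0]) {
  cube([92, 110, 2198]);
  translate([976, 0, 0]) cube([92, 110, 2198]);
  translate([0, 0, 2198]) cube([1068, 110, 63]);
}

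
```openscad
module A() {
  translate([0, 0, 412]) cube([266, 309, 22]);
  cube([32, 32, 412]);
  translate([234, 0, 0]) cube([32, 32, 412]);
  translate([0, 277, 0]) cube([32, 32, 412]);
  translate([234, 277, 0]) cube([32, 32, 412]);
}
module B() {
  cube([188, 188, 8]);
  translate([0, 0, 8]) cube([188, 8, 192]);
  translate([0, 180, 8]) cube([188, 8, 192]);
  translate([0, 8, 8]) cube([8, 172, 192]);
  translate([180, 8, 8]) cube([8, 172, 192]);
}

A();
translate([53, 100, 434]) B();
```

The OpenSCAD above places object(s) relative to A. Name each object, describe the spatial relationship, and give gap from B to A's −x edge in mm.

The open box's min-x is at 53; the stool's min-x is 0; gap = 53 mm.

A is a stool. B is an open box. The open box is on top of the stool. The gap from the open box to the stool's −x edge is 53 mm.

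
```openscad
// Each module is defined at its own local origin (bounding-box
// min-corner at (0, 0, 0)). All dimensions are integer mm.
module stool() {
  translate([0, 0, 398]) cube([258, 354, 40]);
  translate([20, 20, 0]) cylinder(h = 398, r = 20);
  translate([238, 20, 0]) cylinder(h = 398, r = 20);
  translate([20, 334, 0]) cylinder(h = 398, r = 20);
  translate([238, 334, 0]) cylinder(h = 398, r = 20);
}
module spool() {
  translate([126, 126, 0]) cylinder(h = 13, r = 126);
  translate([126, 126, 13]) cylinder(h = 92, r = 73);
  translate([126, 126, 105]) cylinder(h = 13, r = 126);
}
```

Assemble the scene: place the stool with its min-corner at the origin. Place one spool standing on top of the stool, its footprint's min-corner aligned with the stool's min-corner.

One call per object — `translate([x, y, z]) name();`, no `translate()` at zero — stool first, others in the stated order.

stool();
translate([0, 0, 438]) spool();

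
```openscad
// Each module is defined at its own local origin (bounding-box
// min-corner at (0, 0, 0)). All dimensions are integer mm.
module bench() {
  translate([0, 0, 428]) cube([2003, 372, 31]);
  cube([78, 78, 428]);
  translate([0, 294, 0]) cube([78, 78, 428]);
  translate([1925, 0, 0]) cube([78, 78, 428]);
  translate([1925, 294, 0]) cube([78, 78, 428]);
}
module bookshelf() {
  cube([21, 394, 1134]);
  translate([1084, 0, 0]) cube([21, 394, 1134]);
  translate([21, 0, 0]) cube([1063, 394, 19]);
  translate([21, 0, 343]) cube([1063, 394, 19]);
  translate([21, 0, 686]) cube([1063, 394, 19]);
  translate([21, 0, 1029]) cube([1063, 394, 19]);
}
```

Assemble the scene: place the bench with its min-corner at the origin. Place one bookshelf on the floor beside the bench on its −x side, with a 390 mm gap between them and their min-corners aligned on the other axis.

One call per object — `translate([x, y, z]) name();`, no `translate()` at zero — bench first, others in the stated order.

bench();
translate([-1495, 0, 0]) bookshelf();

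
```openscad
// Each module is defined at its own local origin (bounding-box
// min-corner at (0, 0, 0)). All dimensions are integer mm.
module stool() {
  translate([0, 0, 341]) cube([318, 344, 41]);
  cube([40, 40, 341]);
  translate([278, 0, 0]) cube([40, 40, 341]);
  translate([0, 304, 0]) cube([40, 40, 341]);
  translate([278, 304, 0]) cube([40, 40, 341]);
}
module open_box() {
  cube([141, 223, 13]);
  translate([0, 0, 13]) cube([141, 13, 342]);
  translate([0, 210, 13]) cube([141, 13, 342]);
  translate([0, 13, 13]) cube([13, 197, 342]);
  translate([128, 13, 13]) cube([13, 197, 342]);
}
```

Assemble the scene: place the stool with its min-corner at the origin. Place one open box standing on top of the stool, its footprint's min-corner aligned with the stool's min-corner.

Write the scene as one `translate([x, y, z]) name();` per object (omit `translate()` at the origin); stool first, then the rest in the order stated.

stool();
translate([0, 0, 382]) open_box();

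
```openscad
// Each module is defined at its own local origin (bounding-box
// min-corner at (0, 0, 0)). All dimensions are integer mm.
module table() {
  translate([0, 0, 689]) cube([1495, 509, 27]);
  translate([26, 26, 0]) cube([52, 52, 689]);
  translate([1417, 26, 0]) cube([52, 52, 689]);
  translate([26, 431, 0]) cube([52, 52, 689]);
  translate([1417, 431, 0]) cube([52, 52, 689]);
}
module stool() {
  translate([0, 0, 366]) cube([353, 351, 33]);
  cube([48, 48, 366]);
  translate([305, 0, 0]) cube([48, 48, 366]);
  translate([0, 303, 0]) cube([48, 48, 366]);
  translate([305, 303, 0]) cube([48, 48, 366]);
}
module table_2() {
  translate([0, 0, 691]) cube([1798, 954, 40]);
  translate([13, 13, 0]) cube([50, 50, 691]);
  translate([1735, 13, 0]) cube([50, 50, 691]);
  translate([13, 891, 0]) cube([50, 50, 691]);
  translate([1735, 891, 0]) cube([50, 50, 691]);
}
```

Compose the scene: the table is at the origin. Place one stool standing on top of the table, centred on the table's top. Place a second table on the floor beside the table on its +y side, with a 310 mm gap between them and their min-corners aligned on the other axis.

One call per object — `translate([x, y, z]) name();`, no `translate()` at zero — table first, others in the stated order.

table();
translate([571, 79, 716]) stool();
translate([0, 819, 0]) table_2();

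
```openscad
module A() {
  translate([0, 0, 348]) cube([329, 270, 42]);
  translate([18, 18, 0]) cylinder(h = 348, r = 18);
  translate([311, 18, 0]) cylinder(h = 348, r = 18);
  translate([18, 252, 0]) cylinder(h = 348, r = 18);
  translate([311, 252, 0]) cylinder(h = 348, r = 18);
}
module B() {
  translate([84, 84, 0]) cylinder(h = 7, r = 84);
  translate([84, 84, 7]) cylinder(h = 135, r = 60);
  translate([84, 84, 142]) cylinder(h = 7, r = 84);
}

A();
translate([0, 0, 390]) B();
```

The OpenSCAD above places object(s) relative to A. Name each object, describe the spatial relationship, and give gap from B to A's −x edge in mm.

The spool's min-x is at 0; the stool's min-x is 0; gap = 0 mm.

A is a stool. B is a spool. The spool is on top of the stool. The gap from the spool to the stool's −x edge is 0 mm.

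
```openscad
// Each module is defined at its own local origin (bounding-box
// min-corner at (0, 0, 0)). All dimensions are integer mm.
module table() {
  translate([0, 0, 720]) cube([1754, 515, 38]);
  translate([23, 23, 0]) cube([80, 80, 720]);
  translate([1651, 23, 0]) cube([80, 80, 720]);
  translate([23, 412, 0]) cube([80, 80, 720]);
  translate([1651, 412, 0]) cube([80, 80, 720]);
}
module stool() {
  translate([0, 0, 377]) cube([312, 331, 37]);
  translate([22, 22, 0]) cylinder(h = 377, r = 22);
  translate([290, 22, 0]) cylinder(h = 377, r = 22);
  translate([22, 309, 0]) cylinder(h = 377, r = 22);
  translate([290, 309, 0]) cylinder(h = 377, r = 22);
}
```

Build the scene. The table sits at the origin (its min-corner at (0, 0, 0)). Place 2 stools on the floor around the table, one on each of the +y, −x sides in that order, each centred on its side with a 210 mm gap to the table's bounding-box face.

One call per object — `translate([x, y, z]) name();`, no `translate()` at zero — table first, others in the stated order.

table();
translate([721, 725, 0]) stool();
translate([-522, 92, 0]) stool();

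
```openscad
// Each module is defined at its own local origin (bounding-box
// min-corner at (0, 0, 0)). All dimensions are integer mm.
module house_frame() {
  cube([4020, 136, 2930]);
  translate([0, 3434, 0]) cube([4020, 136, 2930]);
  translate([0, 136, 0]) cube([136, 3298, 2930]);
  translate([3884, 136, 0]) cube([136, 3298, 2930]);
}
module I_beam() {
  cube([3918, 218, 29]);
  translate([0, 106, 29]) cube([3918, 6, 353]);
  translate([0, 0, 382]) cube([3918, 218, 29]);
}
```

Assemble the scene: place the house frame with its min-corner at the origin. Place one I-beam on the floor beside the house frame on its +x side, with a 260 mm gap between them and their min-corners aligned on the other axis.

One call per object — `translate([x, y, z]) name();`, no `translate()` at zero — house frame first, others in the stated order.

house_frame();
translate([4280, 0, 0]) I_beam();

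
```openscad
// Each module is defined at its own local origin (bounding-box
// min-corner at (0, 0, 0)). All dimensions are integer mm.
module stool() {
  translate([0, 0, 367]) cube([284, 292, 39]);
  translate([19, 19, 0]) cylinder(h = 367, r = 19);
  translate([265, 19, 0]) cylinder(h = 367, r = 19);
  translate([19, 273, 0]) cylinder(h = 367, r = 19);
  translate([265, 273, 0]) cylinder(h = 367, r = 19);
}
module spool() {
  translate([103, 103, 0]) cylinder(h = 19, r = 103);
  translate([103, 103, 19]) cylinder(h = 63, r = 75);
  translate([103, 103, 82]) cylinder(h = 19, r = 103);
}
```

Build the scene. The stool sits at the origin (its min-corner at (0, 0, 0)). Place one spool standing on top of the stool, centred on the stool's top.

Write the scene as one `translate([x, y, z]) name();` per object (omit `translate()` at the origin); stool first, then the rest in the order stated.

stool();
translate([39, 43, 406]) spool();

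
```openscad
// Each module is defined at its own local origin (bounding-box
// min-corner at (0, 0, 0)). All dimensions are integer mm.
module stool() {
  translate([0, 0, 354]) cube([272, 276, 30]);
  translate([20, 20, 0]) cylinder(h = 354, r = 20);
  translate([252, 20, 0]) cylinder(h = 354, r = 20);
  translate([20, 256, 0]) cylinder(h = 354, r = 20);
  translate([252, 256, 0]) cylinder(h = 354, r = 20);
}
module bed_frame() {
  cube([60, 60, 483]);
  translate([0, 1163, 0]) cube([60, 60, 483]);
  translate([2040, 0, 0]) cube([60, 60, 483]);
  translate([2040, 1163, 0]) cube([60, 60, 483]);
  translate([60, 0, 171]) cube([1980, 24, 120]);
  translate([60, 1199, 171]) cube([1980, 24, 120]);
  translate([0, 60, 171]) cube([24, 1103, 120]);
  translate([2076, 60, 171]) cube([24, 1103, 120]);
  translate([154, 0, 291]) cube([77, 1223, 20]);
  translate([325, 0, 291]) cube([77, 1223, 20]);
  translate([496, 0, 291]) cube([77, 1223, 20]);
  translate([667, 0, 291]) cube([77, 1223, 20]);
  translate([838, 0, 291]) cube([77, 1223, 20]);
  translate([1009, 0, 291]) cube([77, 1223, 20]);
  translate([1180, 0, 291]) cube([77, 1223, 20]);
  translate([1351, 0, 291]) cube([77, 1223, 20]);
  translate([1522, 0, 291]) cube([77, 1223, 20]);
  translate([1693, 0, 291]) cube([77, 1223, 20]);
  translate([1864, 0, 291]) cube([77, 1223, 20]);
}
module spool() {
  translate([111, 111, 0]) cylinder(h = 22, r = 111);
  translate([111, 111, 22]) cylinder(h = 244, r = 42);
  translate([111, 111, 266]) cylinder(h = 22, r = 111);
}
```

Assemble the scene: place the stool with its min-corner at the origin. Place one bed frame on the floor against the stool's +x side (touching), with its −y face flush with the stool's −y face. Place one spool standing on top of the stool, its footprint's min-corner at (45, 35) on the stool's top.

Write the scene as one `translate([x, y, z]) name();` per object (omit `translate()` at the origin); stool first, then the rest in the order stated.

stool();
translate([272, 0, 0]) bed_frame();
translate([45, 35, 384]) spool();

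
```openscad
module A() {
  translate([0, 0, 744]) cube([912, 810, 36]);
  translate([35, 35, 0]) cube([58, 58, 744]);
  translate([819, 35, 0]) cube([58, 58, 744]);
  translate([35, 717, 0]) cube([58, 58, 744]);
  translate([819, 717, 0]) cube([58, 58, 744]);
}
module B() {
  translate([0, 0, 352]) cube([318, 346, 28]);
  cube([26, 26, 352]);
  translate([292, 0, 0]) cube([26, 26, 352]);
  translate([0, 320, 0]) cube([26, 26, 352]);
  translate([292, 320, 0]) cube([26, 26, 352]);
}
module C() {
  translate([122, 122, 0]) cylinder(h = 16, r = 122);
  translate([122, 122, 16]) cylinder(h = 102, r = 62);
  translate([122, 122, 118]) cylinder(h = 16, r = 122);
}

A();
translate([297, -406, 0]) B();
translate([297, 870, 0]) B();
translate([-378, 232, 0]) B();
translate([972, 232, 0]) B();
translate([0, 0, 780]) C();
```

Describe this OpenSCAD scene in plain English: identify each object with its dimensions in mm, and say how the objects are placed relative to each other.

A is a rectangular dining table. The top is 912×810×36 mm with its upper surface at z = 780 mm. It stands on four 58×58 mm square legs, each inset 35 mm from the nearest pair of top edges, running from the floor to the underside of the top.

B is a simple wooden stool: a rectangular seat 318 mm (x) by 346 mm (y), 28 mm thick, top face at z = 380 mm, on four square legs, each 26×26 mm in cross-section. The legs rest on z = 0, each flush with a corner of the seat.

C is a spool: two coaxial disc flanges of radius 122 mm and thickness 16 mm, joined by a core cylinder of radius 62 mm and height 102 mm. The lower flange rests on z = 0 and the three cylinders share a vertical axis.

Four stools sit around the table at the −y, +y, −x, +x sides. The spool is on top of the table.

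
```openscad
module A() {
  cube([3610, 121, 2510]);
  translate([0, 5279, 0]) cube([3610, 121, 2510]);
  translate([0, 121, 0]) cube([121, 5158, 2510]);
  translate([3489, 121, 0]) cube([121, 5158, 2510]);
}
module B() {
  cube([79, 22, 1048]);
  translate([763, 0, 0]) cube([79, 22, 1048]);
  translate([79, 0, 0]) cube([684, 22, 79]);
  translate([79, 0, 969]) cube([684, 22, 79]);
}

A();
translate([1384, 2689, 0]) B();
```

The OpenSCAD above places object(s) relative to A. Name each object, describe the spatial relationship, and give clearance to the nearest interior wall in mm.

A is a house frame. B is a picture frame. The picture frame sits inside the house frame, centred. The clearance to the nearest interior wall is 1263 mm.

Clearances: x = 1263, y = 2568; minimum 1263 mm.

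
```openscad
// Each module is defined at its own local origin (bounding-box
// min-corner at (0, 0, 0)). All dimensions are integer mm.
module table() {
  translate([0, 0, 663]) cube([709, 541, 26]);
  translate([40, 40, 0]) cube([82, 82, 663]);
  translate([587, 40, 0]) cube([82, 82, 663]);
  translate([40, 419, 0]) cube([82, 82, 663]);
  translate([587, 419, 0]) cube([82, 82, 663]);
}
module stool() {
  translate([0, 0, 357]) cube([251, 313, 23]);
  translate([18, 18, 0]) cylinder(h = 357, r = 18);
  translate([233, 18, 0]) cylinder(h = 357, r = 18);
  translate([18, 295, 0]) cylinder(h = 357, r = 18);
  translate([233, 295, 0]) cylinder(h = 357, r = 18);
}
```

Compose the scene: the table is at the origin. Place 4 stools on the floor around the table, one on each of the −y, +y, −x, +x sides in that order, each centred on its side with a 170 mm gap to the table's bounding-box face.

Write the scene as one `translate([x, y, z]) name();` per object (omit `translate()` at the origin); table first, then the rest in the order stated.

table();
translate([229, -483, 0]) stool();
translate([229, 711, 0]) stool();
translate([-421, 114, 0]) stool();
translate([879, 114, 0]) stool();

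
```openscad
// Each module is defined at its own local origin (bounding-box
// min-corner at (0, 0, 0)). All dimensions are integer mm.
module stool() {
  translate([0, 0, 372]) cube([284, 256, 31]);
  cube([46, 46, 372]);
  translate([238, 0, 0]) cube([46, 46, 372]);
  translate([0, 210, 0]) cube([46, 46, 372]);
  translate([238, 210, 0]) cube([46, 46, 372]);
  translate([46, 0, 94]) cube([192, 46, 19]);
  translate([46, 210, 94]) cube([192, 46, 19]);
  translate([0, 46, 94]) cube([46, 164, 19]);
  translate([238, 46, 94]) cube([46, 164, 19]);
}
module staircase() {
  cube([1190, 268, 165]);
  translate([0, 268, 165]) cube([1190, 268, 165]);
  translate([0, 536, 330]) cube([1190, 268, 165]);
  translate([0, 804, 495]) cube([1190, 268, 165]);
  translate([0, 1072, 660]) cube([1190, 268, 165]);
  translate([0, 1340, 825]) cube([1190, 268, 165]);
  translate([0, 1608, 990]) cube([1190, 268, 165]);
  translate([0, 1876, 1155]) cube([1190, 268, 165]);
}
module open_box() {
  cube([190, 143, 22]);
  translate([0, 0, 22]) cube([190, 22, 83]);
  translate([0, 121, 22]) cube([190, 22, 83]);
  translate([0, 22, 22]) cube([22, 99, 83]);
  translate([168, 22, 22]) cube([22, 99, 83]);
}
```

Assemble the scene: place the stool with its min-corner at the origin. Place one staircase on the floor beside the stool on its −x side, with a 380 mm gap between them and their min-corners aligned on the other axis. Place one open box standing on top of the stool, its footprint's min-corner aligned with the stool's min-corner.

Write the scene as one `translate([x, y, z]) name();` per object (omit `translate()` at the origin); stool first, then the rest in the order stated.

stool();
translate([-1570, 0, 0]) staircase();
translate([0, 0, 403]) open_box();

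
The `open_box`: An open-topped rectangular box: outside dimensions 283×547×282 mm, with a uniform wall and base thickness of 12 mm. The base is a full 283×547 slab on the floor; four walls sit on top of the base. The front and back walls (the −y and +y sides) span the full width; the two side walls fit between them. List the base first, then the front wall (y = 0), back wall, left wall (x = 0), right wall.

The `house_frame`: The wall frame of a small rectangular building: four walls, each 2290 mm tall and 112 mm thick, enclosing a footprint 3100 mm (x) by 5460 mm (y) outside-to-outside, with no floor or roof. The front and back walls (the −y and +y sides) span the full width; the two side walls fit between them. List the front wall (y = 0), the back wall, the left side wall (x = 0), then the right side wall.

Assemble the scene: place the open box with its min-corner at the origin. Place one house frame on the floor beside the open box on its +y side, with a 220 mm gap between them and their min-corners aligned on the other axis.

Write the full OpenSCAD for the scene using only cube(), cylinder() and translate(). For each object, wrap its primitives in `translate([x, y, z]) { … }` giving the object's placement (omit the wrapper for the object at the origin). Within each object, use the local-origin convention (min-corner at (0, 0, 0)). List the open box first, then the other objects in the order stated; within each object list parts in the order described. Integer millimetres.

cube([283, 547, 12]);
translate([0, 0, 12]) cube([283, 12, 270]);
translate([0, 535, 12]) cube([283, 12, 270]);
translate([0, 12, 12]) cube([12, 523, 270]);
translate([271, 12, 12]) cube([12, 523, 270]);
translate([0, 767, 0]) {
  cube([3100, 112, 2290]);
  translate([0, 5348, 0]) cube([3100, 112, 2290]);
  translate([0, 112, 0]) cube([112, 5236, 2290]);
  translate([2988, 112, 0]) cube([112, 5236, 2290]);
}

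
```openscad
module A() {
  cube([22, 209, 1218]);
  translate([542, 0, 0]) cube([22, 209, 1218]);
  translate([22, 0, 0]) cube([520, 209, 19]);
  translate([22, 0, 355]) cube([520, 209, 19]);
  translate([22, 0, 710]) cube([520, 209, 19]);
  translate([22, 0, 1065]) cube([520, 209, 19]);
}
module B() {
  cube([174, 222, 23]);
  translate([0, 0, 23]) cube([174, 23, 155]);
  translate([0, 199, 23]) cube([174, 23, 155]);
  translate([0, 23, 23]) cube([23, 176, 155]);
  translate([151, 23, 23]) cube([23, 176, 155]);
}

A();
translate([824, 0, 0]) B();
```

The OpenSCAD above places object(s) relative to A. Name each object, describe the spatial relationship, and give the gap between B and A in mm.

A is a bookshelf. B is an open box. The open box is on the floor beside the bookshelf on its +x side. The gap between the open box and the bookshelf is 260 mm.

The open box's nearest face is 260 mm from the bookshelf's +x face.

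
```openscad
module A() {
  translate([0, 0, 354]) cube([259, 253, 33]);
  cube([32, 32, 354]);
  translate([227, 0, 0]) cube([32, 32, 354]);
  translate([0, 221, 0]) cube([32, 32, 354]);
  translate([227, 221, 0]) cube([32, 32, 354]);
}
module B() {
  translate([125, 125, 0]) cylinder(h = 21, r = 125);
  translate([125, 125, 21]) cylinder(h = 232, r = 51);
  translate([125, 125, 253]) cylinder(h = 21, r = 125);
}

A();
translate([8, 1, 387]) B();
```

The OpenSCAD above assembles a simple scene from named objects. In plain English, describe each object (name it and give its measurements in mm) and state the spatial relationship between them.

A is a four-legged stool. The seat is 259×253 mm, 33 mm thick, top at z = 387 mm. It stands on four square legs, each 32×32 mm in cross-section, from z = 0 to the seat underside, each flush with a corner of the seat.

B is a spool: two coaxial disc flanges of radius 125 mm and thickness 21 mm, joined by a core cylinder of radius 51 mm and height 232 mm. The lower flange rests on z = 0 and the three cylinders share a vertical axis.

The spool is on top of the stool.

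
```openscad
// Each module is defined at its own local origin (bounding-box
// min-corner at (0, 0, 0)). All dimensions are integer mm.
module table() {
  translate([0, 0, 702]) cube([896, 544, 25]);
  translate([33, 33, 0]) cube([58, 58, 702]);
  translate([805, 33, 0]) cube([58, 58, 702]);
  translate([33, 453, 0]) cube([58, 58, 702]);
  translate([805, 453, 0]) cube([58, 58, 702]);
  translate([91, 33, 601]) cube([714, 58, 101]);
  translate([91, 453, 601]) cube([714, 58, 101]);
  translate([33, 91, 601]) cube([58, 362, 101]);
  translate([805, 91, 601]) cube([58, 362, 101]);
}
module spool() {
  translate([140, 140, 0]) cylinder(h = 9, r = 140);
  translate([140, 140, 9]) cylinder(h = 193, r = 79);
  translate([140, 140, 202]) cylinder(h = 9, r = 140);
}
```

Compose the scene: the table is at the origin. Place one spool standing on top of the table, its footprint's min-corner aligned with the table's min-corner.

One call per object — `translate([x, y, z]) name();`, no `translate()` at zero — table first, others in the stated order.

table();
translate([0, 0, 727]) spool();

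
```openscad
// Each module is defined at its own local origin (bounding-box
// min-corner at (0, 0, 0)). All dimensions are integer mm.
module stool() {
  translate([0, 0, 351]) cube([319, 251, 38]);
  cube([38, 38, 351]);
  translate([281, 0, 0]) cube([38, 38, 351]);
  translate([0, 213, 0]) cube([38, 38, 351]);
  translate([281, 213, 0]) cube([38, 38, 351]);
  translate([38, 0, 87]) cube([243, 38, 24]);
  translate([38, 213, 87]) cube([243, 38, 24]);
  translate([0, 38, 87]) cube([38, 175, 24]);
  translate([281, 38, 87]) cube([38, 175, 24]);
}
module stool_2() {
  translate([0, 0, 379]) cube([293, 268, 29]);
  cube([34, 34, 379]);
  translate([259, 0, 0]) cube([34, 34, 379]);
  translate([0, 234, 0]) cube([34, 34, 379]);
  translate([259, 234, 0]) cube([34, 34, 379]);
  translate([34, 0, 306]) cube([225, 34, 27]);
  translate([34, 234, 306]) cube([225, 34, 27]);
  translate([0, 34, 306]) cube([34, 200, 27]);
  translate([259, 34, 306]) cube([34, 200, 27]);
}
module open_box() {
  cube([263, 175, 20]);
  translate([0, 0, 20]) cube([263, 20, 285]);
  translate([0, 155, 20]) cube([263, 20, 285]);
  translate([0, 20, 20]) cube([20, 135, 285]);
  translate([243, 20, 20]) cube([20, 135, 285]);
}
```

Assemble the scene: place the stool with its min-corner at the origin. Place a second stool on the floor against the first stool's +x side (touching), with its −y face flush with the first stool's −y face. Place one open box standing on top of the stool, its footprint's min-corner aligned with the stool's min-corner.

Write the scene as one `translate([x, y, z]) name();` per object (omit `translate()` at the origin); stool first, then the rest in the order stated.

stool();
translate([319, 0, 0]) stool_2();
translate([0, 0, 389]) open_box();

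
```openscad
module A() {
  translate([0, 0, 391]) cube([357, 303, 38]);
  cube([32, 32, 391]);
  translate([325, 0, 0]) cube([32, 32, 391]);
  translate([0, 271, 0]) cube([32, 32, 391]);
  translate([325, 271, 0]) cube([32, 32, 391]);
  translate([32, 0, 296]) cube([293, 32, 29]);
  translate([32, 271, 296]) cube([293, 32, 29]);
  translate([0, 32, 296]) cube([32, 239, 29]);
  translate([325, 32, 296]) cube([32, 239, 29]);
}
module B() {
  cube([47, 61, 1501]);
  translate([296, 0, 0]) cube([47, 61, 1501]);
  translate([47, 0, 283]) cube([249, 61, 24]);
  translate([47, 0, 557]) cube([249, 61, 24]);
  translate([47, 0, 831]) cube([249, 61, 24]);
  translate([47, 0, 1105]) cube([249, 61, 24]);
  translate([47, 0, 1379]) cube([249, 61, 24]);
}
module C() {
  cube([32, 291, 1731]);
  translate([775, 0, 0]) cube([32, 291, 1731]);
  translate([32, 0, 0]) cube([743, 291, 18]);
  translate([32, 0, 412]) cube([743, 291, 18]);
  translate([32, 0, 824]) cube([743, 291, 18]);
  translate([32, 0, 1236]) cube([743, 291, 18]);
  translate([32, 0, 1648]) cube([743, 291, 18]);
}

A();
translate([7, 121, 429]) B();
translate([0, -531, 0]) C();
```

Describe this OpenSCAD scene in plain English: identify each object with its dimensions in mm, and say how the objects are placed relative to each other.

A is a four-legged stool. The seat is a 357×303×38 mm slab whose top surface is at z = 429 mm; four square legs, each 32×32 mm in cross-section, run from the floor (z = 0) to the underside of the seat, each flush with a corner of the seat. Four stretchers, 32 mm wide and 29 mm tall, connect adjacent legs with their undersides at z = 296 mm, each running between the inner faces of the legs it joins and aligned with the legs' outer faces on the other axis.

B is a straight ladder. Two 47×61 mm vertical rails, 1501 mm tall, stand 343 mm apart (outside-to-outside) with their front faces coplanar on the −y side. 5 rungs, each 61 mm deep and 24 mm tall, span between the inner faces of the rails, front faces flush with the rails. The lowest rung's underside is at z = 283 mm and rungs are spaced 274 mm apart (underside to underside).

C is an open bookshelf. Two side panels, each 32 mm thick, 291 mm deep and 1731 mm tall, stand 807 mm apart (outside-to-outside). Between them sit 5 shelves, each 18 mm thick and 291 mm deep, spanning the full gap between the sides. The bottom shelf rests on the floor (its underside at z = 0) and the clear gap between one shelf's top and the next shelf's underside is 394 mm.

The ladder is on top of the stool, centred. The bookshelf is on the floor beside the stool on its −y side.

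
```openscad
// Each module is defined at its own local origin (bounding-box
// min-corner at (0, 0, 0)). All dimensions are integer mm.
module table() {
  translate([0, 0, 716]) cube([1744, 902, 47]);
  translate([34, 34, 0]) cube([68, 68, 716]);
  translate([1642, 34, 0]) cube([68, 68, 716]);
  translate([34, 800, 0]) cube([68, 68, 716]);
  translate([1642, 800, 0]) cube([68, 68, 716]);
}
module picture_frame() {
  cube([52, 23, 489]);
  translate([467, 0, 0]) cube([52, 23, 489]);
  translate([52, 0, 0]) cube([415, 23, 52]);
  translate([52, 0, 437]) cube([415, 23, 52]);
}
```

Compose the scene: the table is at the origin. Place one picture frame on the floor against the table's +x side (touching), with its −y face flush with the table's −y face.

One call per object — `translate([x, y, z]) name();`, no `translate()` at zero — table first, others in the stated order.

table();
translate([1744, 0, 0]) picture_frame();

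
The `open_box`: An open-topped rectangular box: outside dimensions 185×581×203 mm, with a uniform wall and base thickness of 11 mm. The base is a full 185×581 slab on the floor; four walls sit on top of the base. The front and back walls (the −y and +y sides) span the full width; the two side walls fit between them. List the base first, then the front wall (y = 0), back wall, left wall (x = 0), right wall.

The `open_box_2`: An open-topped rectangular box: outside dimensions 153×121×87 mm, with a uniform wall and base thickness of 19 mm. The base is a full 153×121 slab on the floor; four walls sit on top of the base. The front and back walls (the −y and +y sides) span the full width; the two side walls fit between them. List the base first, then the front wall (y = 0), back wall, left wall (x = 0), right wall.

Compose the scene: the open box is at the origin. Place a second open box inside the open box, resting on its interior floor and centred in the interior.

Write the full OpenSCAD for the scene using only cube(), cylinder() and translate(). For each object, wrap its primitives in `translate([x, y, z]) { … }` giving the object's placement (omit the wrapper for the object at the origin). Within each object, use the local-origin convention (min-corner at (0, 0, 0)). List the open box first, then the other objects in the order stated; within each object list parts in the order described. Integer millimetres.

cube([185, 581, 11]);
translate([0, 0, 11]) cube([185, 11, 192]);
translate([0, 570, 11]) cube([185, 11, 192]);
translate([0, 11, 11]) cube([11, 559, 192]);
translate([174, 11, 11]) cube([11, 559, 192]);
translate([16, 230, 11]) {
  cube([153, 121, 19]);
  translate([0, 0, 19]) cube([153, 19, 68]);
  translate([0, 102, 19]) cube([153, 19, 68]);
  translate([0, 19, 19]) cube([19, 83, 68]);
  translate([134, 19, 19]) cube([19, 83, 68]);
}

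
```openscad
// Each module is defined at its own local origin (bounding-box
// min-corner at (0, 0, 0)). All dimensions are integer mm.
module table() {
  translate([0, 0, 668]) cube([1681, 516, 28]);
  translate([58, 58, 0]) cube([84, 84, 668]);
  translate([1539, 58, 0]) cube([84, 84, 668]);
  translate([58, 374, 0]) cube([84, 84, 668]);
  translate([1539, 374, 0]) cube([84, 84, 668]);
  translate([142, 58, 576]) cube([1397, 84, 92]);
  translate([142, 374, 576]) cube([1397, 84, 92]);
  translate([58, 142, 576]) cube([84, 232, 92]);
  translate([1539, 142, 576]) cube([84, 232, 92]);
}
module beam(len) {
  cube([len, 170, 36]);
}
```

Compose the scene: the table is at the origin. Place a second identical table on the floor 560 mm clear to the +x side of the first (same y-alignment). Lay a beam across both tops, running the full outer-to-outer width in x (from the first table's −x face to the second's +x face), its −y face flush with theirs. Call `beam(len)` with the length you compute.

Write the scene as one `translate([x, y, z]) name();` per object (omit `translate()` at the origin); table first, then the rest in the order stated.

table();
translate([2241, 0, 0]) table();
translate([0, 0, 696]) beam(3922);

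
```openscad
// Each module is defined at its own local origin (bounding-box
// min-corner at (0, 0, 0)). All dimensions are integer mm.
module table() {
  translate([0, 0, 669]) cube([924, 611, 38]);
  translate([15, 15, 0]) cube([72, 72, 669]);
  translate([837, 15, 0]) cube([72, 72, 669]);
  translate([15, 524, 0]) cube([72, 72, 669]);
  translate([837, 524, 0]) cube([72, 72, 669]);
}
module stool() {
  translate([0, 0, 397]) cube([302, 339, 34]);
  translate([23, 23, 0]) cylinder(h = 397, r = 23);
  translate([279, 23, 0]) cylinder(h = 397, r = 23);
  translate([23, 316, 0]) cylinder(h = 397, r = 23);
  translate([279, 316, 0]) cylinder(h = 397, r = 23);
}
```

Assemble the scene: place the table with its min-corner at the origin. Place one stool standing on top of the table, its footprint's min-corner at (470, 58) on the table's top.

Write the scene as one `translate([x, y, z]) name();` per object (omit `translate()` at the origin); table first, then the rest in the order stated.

table();
translate([470, 58, 707]) stool();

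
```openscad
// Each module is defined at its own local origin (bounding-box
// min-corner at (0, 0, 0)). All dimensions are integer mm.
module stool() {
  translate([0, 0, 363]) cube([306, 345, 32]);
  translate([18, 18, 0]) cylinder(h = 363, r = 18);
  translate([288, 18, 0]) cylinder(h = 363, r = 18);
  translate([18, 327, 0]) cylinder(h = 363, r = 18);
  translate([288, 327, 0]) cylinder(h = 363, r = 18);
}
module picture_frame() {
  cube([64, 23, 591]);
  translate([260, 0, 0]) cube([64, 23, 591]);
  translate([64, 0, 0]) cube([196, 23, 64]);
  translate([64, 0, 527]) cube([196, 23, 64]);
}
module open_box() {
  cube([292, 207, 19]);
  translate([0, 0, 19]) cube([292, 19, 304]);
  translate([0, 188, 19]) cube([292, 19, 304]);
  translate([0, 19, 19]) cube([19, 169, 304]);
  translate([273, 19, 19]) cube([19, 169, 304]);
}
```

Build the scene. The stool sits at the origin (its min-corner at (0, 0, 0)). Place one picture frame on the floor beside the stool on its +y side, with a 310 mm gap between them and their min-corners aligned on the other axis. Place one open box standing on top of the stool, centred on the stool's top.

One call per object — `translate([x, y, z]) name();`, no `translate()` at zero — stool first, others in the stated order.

stool();
translate([0, 655, 0]) picture_frame();
translate([7, 69, 395]) open_box();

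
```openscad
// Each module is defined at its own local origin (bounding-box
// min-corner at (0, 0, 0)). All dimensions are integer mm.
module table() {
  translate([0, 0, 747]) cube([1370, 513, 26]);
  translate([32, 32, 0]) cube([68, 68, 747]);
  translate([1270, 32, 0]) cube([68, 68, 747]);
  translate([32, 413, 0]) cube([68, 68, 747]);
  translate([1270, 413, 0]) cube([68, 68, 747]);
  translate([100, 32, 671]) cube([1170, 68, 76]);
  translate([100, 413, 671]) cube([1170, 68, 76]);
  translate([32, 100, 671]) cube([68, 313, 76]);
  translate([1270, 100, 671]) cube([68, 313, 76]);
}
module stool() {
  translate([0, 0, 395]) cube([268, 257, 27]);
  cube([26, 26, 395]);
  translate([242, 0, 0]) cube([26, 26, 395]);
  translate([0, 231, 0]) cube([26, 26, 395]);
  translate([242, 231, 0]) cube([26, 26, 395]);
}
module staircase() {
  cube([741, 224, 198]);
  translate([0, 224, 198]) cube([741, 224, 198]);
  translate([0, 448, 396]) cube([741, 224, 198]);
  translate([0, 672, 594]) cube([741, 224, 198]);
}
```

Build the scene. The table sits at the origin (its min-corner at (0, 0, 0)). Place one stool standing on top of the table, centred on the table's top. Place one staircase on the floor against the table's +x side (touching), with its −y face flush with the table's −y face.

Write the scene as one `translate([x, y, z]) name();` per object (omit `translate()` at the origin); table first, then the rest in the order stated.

table();
translate([551, 128, 773]) stool();
translate([1370, 0, 0]) staircase();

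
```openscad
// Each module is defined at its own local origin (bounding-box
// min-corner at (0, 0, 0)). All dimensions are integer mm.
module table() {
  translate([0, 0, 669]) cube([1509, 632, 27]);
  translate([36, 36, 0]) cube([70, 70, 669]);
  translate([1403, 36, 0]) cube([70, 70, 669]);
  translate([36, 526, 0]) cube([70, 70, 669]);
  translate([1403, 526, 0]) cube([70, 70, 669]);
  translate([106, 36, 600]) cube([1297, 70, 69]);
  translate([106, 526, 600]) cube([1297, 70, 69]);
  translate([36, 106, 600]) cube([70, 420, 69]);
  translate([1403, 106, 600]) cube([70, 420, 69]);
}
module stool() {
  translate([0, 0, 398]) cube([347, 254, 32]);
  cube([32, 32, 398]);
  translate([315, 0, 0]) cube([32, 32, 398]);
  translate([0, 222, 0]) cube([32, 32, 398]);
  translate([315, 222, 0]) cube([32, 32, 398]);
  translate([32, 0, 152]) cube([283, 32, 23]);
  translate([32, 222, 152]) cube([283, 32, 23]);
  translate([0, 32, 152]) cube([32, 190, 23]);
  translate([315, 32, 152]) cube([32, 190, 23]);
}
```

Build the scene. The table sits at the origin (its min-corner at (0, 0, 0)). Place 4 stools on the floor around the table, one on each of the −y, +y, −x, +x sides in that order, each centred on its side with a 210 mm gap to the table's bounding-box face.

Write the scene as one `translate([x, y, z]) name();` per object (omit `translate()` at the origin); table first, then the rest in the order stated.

table();
translate([581, -464, 0]) stool();
translate([581, 842, 0]) stool();
translate([-557, 189, 0]) stool();
translate([1719, 189, 0]) stool();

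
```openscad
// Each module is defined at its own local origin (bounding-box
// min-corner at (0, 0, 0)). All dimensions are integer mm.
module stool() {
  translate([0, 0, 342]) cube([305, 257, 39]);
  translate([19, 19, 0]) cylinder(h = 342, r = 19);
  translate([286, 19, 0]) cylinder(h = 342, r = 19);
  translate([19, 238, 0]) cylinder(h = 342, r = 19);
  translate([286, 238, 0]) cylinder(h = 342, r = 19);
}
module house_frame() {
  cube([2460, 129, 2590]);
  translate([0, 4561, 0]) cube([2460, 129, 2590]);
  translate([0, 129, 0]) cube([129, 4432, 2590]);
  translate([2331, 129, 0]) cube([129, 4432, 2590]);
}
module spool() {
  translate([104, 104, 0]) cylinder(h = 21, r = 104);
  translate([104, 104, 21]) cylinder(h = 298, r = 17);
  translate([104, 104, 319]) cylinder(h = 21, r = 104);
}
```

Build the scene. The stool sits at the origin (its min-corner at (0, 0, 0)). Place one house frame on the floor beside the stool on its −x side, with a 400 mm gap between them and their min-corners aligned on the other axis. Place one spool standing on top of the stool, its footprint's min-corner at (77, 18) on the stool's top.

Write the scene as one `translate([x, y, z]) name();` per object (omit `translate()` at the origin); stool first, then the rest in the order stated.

stool();
translate([-2860, 0, 0]) house_frame();
translate([77, 18, 381]) spool();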